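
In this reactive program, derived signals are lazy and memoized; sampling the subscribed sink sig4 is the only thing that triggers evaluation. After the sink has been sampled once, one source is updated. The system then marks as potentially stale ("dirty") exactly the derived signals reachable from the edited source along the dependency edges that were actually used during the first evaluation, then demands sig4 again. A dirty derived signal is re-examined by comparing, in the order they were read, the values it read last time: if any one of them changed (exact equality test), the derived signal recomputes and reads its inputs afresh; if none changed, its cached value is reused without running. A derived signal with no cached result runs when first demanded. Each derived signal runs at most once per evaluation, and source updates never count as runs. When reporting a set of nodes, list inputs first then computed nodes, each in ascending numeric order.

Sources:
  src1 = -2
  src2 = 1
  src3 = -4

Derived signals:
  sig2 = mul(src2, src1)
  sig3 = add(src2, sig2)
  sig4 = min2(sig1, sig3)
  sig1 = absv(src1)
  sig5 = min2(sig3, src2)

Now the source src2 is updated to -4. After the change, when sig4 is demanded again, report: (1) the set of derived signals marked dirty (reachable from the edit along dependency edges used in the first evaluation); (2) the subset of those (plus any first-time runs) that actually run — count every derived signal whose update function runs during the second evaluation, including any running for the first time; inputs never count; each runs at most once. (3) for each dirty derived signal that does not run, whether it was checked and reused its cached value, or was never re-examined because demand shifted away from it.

First demand of the output computes:
  sig1 = absv(-2) = 2
  sig2 = mul(1, -2) = -2
  sig3 = add(1, -2) = -1
  sig4 = min2(2, -1) = -1

After the edit, cleaning proceeds:
  sig2: a read changed (src2 1->-4) — executes, giving 8.
  sig3: a read changed (src2 1->-4; sig2 -2->8) — executes, giving 4.
  sig4: a read changed (sig3 -1->4) — executes, giving 2.

The edit dirties: sig2, sig3, sig4.
3 derived signals run: sig2, sig3, sig4.
No dirty derived signal escaped a run.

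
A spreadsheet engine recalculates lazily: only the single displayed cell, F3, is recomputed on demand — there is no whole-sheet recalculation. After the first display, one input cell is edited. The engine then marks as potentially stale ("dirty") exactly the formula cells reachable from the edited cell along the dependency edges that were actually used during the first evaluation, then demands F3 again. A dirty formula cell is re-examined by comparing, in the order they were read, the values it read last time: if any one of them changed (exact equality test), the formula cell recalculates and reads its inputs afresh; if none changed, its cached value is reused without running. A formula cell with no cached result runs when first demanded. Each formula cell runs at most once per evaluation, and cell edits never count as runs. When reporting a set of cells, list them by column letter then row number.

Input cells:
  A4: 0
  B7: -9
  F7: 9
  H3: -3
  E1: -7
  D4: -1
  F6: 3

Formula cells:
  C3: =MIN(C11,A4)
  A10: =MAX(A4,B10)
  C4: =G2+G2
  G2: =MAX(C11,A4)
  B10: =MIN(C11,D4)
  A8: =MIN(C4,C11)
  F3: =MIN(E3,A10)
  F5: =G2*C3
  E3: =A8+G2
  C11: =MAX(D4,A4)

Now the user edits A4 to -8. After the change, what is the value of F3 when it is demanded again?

New value of F3: -3.

First evaluation (everything demanded from the output):
  C11 = MAX(-1, 0) = 0
  B10 = MIN(0, -1) = -1
  A10 = MAX(0, -1) = 0
  G2 = MAX(0, 0) = 0
  C4 = 0 + 0 = 0
  A8 = MIN(0, 0) = 0
  E3 = 0 + 0 = 0
  F3 = MIN(0, 0) = 0

Propagation after the edit:
  C11: runs — A4 0->-8; result -1.
  B10: runs — C11 0->-1; result -1 (same value as before).
  A10: runs — A4 0->-8; result -1.
  G2: runs — C11 0->-1; A4 0->-8; result -1.
  C4: runs — G2 0->-1; G2 0->-1; result -2.
  A8: runs — C4 0->-2; C11 0->-1; result -2.
  E3: runs — A8 0->-2; G2 0->-1; result -3.
  F3: runs — E3 0->-3; A10 0->-1; result -3.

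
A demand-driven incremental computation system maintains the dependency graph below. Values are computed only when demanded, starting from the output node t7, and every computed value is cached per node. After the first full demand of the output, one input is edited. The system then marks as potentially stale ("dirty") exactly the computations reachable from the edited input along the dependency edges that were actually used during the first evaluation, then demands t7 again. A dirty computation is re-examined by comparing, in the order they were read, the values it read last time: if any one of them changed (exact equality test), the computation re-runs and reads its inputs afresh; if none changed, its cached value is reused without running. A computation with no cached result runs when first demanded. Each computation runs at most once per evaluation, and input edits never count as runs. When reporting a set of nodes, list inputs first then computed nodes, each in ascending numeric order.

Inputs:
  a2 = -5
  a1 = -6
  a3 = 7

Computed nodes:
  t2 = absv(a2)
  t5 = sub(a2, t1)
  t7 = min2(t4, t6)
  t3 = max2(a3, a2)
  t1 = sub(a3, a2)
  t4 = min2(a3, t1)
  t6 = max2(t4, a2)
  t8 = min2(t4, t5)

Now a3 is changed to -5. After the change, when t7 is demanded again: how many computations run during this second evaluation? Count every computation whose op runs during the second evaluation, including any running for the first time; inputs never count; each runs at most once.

First evaluation (everything demanded from the output):
  t1 = sub(7, -5) = 12
  t4 = min2(7, 12) = 7
  t6 = max2(7, -5) = 7
  t7 = min2(7, 7) = 7

Propagation after the edit:
  t1: runs — a3 7->-5; result 0.
  t4: runs — a3 7->-5; t1 12->0; result -5.
  t6: runs — t4 7->-5; result -5.
  t7: runs — t4 7->-5; t6 7->-5; result -5.

Computations that run: t1, t4, t6, t7 — 4 in total.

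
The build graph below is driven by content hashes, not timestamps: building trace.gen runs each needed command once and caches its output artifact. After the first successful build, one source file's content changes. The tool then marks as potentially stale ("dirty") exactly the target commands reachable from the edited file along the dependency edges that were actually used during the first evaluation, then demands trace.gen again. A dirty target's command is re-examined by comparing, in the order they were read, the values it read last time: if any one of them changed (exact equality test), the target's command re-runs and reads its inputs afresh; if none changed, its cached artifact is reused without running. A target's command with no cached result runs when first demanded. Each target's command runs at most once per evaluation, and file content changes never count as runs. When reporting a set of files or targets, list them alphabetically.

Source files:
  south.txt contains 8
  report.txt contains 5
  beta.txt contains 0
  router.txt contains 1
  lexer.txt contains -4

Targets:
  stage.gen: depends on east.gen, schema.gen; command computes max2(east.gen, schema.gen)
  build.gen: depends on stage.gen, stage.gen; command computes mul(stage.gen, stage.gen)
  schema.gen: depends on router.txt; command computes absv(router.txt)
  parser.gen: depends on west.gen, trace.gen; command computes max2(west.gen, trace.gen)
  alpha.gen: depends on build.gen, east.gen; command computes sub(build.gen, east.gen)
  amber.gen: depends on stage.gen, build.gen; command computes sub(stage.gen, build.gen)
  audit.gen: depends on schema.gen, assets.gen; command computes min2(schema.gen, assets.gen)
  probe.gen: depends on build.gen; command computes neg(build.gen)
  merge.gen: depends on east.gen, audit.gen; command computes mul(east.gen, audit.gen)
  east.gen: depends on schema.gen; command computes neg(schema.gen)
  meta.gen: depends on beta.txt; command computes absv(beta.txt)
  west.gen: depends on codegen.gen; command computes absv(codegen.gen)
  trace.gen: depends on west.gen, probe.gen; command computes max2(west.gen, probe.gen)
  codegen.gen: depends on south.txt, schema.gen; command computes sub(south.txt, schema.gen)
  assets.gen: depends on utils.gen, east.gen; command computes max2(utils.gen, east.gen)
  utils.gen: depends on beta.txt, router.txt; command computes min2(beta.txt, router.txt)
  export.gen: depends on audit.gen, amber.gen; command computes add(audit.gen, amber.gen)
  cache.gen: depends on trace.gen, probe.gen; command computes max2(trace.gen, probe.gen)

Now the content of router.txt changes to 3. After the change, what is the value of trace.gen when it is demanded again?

trace.gen now evaluates to 5.

Initial pass — values computed on the first demand:
  schema.gen = absv(1) = 1
  codegen.gen = sub(8, 1) = 7
  east.gen = neg(1) = -1
  stage.gen = max2(-1, 1) = 1
  build.gen = mul(1, 1) = 1
  probe.gen = neg(1) = -1
  west.gen = absv(7) = 7
  trace.gen = max2(7, -1) = 7

Second demand — change propagation:
  schema.gen: re-runs because router.txt 1->3; new result 3.
  codegen.gen: re-runs because schema.gen 1->3; new result 5.
  east.gen: re-runs because schema.gen 1->3; new result -3.
  stage.gen: re-runs because east.gen -1->-3; schema.gen 1->3; new result 3.
  build.gen: re-runs because stage.gen 1->3; stage.gen 1->3; new result 9.
  probe.gen: re-runs because build.gen 1->9; new result -9.
  west.gen: re-runs because codegen.gen 7->5; new result 5.
  trace.gen: re-runs because west.gen 7->5; probe.gen -1->-9; new result 5.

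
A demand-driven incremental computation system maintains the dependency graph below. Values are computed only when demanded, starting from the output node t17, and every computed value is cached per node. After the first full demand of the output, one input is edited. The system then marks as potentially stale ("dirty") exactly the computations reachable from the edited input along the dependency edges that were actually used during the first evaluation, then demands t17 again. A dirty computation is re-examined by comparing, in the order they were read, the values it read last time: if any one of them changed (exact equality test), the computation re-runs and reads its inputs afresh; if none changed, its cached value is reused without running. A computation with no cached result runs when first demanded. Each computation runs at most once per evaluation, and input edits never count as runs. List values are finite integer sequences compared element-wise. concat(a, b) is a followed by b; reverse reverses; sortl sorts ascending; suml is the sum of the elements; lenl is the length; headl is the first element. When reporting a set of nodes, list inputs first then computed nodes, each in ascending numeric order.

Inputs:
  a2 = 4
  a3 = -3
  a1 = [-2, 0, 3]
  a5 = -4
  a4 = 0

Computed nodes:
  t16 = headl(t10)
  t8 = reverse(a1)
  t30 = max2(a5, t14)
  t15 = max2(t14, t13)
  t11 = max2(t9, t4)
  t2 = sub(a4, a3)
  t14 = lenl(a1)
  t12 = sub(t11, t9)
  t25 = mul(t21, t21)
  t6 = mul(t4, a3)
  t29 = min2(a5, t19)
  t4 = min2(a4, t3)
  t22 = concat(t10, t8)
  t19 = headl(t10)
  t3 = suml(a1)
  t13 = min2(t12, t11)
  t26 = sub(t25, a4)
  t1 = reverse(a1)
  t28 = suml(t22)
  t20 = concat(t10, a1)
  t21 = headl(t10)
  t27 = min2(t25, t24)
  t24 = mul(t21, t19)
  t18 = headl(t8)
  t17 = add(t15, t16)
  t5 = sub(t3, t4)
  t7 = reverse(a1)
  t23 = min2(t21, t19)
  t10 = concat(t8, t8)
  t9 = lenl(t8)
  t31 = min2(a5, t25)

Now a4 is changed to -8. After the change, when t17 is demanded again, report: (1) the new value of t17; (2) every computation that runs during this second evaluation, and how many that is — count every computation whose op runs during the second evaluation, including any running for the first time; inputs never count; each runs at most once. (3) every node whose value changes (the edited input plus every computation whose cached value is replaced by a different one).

New value of t17: 6.
Computations that run: t4, t11 — 2 in total.
Values that change: a4, t4.
Key observation: the change is absorbed at t11 — it re-runs but produces the same value, and the output's value is unchanged.

First evaluation (everything demanded from the output):
  t3 = suml([-2, 0, 3]) = 1
  t4 = min2(0, 1) = 0
  t8 = reverse([-2, 0, 3]) = [3, 0, -2]
  t9 = lenl([3, 0, -2]) = 3
  t10 = concat([3, 0, -2], [3, 0, -2]) = [3, 0, -2, 3, 0, -2]
  t11 = max2(3, 0) = 3
  t12 = sub(3, 3) = 0
  t13 = min2(0, 3) = 0
  t14 = lenl([-2, 0, 3]) = 3
  t15 = max2(3, 0) = 3
  t16 = headl([3, 0, -2, 3, 0, -2]) = 3
  t17 = add(3, 3) = 6

Propagation after the edit:
  t4: runs — a4 0->-8; result -8.
  t11: runs — t4 0->-8; result 3 (same value as before).
  t12: checked — values it read are unchanged (t11 unchanged, t9 unchanged); reused cached 0 without running.
  t13: checked — values it read are unchanged (t12 unchanged, t11 unchanged); reused cached 0 without running.
  t15: checked — values it read are unchanged (t14 unchanged, t13 unchanged); reused cached 3 without running.
  t17: checked — values it read are unchanged (t15 unchanged, t16 unchanged); reused cached 6 without running.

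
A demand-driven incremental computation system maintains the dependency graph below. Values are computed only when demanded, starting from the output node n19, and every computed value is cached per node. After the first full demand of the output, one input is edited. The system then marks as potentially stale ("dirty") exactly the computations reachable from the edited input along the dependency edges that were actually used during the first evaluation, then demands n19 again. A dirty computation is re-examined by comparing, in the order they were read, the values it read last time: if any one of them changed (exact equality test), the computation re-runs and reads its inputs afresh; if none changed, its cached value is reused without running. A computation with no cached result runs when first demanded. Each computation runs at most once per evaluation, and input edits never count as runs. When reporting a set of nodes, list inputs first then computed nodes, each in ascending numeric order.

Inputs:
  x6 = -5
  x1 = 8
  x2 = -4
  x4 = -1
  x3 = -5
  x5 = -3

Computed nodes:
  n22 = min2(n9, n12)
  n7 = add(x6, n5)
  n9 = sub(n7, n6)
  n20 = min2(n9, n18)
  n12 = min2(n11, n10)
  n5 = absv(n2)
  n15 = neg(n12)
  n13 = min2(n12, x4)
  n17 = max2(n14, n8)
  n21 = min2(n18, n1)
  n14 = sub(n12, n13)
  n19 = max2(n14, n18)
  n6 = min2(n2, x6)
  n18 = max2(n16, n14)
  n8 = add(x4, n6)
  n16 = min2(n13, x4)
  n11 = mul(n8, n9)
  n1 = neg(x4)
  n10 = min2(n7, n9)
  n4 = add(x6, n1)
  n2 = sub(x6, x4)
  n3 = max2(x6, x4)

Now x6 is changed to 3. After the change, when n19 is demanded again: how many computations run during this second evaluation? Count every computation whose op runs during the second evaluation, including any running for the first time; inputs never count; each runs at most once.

First evaluation (everything demanded from the output):
  n2 = sub(-5, -1) = -4
  n5 = absv(-4) = 4
  n6 = min2(-4, -5) = -5
  n7 = add(-5, 4) = -1
  n8 = add(-1, -5) = -6
  n9 = sub(-1, -5) = 4
  n10 = min2(-1, 4) = -1
  n11 = mul(-6, 4) = -24
  n12 = min2(-24, -1) = -24
  n13 = min2(-24, -1) = -24
  n14 = sub(-24, -24) = 0
  n16 = min2(-24, -1) = -24
  n18 = max2(-24, 0) = 0
  n19 = max2(0, 0) = 0

Propagation after the edit:
  n2: runs — x6 -5->3; result 4.
  n5: runs — n2 -4->4; result 4 (same value as before).
  n6: runs — n2 -4->4; x6 -5->3; result 3.
  n7: runs — x6 -5->3; result 7.
  n8: runs — n6 -5->3; result 2.
  n9: runs — n7 -1->7; n6 -5->3; result 4 (same value as before).
  n10: runs — n7 -1->7; result 4.
  n11: runs — n8 -6->2; result 8.
  n12: runs — n11 -24->8; n10 -1->4; result 4.
  n13: runs — n12 -24->4; result -1.
  n14: runs — n12 -24->4; n13 -24->-1; result 5.
  n16: runs — n13 -24->-1; result -1.
  n18: runs — n16 -24->-1; n14 0->5; result 5.
  n19: runs — n14 0->5; n18 0->5; result 5.

Computations that run: n2, n5, n6, n7, n8, n9, n10, n11, n12, n13, n14, n16, n18, n19 — 14 in total.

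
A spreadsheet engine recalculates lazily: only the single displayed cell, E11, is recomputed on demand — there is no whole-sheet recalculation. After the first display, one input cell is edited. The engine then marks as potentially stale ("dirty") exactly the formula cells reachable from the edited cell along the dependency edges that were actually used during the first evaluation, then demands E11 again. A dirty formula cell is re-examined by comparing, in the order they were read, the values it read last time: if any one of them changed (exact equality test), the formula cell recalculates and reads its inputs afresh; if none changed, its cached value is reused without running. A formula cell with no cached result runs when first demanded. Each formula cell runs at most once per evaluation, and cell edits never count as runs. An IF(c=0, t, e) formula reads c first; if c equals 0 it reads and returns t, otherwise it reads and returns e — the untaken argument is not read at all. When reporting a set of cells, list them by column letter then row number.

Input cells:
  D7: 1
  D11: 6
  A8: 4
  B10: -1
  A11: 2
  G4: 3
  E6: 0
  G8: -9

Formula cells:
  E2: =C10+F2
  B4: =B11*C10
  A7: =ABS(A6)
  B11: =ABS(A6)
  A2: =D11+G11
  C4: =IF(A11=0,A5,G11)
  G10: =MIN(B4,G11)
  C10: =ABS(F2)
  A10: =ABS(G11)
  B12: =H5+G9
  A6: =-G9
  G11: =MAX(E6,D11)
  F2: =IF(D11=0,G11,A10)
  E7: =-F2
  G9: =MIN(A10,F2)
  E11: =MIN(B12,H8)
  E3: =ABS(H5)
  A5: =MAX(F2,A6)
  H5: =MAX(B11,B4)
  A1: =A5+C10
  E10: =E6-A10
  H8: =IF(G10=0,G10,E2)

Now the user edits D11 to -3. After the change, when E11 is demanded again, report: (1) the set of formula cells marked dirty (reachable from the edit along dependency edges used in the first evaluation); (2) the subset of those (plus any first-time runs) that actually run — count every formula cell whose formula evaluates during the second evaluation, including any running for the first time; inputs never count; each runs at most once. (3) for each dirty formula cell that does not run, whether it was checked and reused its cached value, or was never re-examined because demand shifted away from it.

First evaluation (everything demanded from the output):
  G11 = MAX(0, 6) = 6
  A10 = ABS(6) = 6
  F2 = IF(D11=0: D11=6 -> else branch A10) = 6
  C10 = ABS(6) = 6
  E2 = 6 + 6 = 12
  G9 = MIN(6, 6) = 6
  A6 = -(6) = -6
  B11 = ABS(-6) = 6
  B4 = 6 * 6 = 36
  G10 = MIN(36, 6) = 6
  H5 = MAX(6, 36) = 36
  B12 = 36 + 6 = 42
  H8 = IF(G10=0: G10=6 -> else branch E2) = 12
  E11 = MIN(42, 12) = 12

Propagation after the edit:
  G11: runs — D11 6->-3; result 0.
  A10: runs — G11 6->0; result 0.
  F2: runs — D11 6->-3; A10 6->0; result 0.
  C10: runs — F2 6->0; result 0.
  E2: marked dirty but never re-examined — demand shifted away from it.
  G9: runs — A10 6->0; F2 6->0; result 0.
  A6: runs — G9 6->0; result 0.
  B11: runs — A6 -6->0; result 0.
  B4: runs — B11 6->0; C10 6->0; result 0.
  G10: runs — B4 36->0; G11 6->0; result 0.
  H5: runs — B11 6->0; B4 36->0; result 0.
  B12: runs — H5 36->0; G9 6->0; result 0.
  H8: runs — G10 6->0; result 0.
  E11: runs — B12 42->0; H8 12->0; result 0.

Key observation: a condition flipped, so demand moved to the other branch — E2 is never re-examined.

Marked dirty: A6, A10, B4, B11, B12, C10, E2, E11, F2, G9, G10, G11, H5, H8.
Formula cells that run: A6, A10, B4, B11, B12, C10, E11, F2, G9, G10, G11, H5, H8 — 13 in total.
Never re-examined (demand shifted away): E2.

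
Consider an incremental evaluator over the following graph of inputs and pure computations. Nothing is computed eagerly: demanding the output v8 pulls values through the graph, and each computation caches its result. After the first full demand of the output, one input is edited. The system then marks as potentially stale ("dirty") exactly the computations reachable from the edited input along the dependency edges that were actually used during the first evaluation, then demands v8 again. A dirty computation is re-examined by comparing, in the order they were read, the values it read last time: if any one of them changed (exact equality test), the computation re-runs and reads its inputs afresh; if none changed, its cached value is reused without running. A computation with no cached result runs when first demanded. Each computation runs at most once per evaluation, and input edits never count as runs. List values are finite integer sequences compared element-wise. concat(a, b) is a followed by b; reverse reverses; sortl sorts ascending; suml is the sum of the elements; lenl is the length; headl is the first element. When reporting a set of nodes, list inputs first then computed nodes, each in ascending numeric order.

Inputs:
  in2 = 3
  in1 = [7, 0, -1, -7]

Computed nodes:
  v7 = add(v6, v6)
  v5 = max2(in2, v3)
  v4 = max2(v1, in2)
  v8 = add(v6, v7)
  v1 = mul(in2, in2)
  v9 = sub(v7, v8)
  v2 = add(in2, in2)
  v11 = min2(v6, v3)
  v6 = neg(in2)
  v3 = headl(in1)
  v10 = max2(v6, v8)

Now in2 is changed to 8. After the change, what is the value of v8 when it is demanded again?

Initial pass — values computed on the first demand:
  v6 = neg(3) = -3
  v7 = add(-3, -3) = -6
  v8 = add(-3, -6) = -9

Second demand — change propagation:
  v6: re-runs because in2 3->8; new result -8.
  v7: re-runs because v6 -3->-8; v6 -3->-8; new result -16.
  v8: re-runs because v6 -3->-8; v7 -6->-16; new result -24.

v8 now evaluates to -24.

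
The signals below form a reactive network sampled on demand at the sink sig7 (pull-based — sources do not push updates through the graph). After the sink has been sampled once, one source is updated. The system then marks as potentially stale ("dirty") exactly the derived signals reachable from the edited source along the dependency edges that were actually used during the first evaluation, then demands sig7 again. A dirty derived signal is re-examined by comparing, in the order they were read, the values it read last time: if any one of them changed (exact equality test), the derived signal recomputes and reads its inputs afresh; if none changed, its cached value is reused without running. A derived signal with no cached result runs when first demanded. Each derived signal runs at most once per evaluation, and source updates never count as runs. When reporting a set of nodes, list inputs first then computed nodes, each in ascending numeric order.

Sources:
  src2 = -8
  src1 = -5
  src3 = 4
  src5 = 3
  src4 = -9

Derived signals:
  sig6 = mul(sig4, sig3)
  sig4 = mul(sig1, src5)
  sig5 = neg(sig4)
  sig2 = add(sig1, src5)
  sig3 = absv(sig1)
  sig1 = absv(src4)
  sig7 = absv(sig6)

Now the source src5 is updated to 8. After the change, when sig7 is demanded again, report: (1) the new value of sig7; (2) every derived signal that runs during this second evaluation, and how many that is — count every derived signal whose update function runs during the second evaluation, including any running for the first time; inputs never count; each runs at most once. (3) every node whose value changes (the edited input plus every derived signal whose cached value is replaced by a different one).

sig7 now evaluates to 648.
Run set: sig4, sig6, sig7 (3 run).
Changed values: src5, sig4, sig6, sig7.

Initial pass — values computed on the first demand:
  sig1 = absv(-9) = 9
  sig3 = absv(9) = 9
  sig4 = mul(9, 3) = 27
  sig6 = mul(27, 9) = 243
  sig7 = absv(243) = 243

Second demand — change propagation:
  sig4: re-runs because src5 3->8; new result 72.
  sig6: re-runs because sig4 27->72; new result 648.
  sig7: re-runs because sig6 243->648; new result 648.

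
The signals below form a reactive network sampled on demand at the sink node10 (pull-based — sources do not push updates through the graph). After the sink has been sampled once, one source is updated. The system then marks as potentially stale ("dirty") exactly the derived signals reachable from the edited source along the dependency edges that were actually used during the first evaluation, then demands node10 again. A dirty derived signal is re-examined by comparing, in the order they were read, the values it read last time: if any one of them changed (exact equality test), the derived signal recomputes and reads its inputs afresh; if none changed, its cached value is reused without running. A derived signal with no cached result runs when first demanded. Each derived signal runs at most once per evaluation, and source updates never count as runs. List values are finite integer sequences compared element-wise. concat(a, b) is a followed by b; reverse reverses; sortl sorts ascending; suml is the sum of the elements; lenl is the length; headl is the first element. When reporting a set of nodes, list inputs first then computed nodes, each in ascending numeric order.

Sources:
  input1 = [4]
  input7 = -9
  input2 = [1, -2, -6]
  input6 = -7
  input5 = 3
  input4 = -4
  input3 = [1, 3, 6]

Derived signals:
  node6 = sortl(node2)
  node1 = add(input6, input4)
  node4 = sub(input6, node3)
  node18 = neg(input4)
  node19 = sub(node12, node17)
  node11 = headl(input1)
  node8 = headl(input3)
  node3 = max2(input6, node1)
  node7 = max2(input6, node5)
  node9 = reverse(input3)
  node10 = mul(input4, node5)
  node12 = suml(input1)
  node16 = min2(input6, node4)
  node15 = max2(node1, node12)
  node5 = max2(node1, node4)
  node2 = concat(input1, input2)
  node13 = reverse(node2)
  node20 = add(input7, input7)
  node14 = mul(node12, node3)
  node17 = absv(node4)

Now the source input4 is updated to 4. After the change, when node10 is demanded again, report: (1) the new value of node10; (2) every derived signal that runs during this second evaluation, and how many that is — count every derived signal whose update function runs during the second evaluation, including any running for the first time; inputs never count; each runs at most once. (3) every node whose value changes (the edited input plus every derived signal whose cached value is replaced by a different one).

Initial pass — values computed on the first demand:
  node1 = add(-7, -4) = -11
  node3 = max2(-7, -11) = -7
  node4 = sub(-7, -7) = 0
  node5 = max2(-11, 0) = 0
  node10 = mul(-4, 0) = 0

Second demand — change propagation:
  node1: re-runs because input4 -4->4; new result -3.
  node3: re-runs because node1 -11->-3; new result -3.
  node4: re-runs because node3 -7->-3; new result -4.
  node5: re-runs because node1 -11->-3; node4 0->-4; new result -3.
  node10: re-runs because input4 -4->4; node5 0->-3; new result -12.

node10 now evaluates to -12.
Run set: node1, node3, node4, node5, node10 (5 run).
Changed values: input4, node1, node3, node4, node5, node10.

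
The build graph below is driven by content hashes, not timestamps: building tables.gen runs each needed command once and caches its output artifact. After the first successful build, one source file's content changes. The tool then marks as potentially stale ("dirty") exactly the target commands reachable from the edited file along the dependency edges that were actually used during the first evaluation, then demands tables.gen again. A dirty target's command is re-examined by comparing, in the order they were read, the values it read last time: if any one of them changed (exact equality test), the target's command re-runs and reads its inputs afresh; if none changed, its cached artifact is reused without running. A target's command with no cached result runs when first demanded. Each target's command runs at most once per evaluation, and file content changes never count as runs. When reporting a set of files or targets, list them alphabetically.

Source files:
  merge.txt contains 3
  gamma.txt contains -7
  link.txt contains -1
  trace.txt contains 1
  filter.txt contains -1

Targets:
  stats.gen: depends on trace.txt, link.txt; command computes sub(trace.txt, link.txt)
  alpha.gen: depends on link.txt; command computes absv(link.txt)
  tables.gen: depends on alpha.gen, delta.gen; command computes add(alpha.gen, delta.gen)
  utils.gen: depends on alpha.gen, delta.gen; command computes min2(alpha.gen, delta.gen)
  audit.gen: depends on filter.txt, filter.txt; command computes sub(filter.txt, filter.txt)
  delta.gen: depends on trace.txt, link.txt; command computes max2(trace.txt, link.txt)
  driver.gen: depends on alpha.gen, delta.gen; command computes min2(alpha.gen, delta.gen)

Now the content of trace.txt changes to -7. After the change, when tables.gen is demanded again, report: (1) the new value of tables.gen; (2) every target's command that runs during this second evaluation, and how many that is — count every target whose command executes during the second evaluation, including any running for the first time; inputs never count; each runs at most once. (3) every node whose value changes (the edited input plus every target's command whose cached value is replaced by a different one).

tables.gen now evaluates to 0.
Run set: delta.gen, tables.gen (2 run).
Changed values: delta.gen, tables.gen, trace.txt.

Initial pass — values computed on the first demand:
  alpha.gen = absv(-1) = 1
  delta.gen = max2(1, -1) = 1
  tables.gen = add(1, 1) = 2

Second demand — change propagation:
  delta.gen: re-runs because trace.txt 1->-7; new result -1.
  tables.gen: re-runs because delta.gen 1->-1; new result 0.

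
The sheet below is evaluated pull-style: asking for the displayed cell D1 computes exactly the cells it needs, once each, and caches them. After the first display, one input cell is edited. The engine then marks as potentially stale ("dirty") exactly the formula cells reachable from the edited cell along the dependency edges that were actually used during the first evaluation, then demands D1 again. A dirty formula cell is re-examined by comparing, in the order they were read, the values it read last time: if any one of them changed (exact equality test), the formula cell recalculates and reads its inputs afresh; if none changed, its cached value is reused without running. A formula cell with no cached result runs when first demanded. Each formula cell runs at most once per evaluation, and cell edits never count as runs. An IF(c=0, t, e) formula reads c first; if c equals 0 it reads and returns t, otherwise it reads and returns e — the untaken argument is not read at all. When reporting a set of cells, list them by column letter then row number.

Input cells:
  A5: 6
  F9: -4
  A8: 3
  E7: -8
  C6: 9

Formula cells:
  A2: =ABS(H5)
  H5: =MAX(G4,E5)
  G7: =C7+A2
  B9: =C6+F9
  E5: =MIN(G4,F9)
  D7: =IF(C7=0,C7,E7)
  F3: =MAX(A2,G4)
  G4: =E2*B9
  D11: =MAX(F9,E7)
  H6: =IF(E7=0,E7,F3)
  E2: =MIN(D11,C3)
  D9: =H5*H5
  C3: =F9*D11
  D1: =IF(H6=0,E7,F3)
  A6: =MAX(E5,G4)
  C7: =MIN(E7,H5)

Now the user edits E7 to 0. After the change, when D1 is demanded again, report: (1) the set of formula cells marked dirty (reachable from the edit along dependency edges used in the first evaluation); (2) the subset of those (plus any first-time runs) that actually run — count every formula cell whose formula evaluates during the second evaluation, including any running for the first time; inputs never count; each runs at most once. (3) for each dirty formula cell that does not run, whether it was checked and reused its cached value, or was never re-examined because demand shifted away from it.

The edit dirties: A2, C3, D1, D11, E2, E5, F3, G4, H5, H6.
2 formula cells run: D1, H6.
Unvisited dirty nodes (no longer demanded): A2, C3, D11, E2, E5, F3, G4, H5.
Note the branch switch — demand abandons A2, C3, D11, E2, E5, F3, G4, H5, which are never re-examined.

First demand of the output computes:
  B9 = 9 + -4 = 5
  D11 = MAX(-4, -8) = -4
  C3 = -4 * -4 = 16
  E2 = MIN(-4, 16) = -4
  G4 = -4 * 5 = -20
  E5 = MIN(-20, -4) = -20
  H5 = MAX(-20, -20) = -20
  A2 = ABS(-20) = 20
  F3 = MAX(20, -20) = 20
  H6 = IF(E7=0: E7=-8 -> else branch F3) = 20
  D1 = IF(H6=0: H6=20 -> else branch F3) = 20

After the edit, cleaning proceeds:
  D11: stays stale; no demand reaches it after the flip.
  C3: stays stale; no demand reaches it after the flip.
  E2: stays stale; no demand reaches it after the flip.
  G4: stays stale; no demand reaches it after the flip.
  E5: stays stale; no demand reaches it after the flip.
  H5: stays stale; no demand reaches it after the flip.
  A2: stays stale; no demand reaches it after the flip.
  F3: stays stale; no demand reaches it after the flip.
  H6: a read changed (E7 -8->0) — executes, giving 0.
  D1: a read changed (H6 20->0) — executes, giving 0.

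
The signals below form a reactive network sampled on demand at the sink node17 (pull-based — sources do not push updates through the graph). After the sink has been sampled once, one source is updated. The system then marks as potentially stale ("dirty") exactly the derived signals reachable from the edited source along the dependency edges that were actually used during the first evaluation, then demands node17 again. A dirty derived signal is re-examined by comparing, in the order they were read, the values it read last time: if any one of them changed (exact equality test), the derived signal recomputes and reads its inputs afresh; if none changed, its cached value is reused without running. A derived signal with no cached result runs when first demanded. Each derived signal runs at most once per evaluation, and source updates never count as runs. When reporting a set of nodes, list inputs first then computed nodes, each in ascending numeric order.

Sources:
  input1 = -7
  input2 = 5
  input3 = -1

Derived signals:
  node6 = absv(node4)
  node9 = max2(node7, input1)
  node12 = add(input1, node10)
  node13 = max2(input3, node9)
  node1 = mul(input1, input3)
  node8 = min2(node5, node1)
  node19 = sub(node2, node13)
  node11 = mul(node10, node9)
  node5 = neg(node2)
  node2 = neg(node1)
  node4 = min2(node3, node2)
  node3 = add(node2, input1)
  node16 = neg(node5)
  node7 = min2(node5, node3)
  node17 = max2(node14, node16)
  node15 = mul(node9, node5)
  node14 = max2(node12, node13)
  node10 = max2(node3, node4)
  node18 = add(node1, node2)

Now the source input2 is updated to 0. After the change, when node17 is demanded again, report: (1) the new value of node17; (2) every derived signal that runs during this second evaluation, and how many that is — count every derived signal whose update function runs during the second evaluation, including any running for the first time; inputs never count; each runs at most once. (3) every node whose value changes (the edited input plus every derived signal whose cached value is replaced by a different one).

Initial pass — values computed on the first demand:
  node1 = mul(-7, -1) = 7
  node2 = neg(7) = -7
  node3 = add(-7, -7) = -14
  node4 = min2(-14, -7) = -14
  node5 = neg(-7) = 7
  node7 = min2(7, -14) = -14
  node9 = max2(-14, -7) = -7
  node10 = max2(-14, -14) = -14
  node12 = add(-7, -14) = -21
  node13 = max2(-1, -7) = -1
  node14 = max2(-21, -1) = -1
  node16 = neg(7) = -7
  node17 = max2(-1, -7) = -1

Second demand — change propagation:
  no demanded computation ever read input2, so the edit dirties nothing and nothing runs.

The important point: nothing the output needs ever reads input2, so the edit is invisible to it.

node17 now evaluates to -1.
Run set: none (0 run).
Changed values: input2.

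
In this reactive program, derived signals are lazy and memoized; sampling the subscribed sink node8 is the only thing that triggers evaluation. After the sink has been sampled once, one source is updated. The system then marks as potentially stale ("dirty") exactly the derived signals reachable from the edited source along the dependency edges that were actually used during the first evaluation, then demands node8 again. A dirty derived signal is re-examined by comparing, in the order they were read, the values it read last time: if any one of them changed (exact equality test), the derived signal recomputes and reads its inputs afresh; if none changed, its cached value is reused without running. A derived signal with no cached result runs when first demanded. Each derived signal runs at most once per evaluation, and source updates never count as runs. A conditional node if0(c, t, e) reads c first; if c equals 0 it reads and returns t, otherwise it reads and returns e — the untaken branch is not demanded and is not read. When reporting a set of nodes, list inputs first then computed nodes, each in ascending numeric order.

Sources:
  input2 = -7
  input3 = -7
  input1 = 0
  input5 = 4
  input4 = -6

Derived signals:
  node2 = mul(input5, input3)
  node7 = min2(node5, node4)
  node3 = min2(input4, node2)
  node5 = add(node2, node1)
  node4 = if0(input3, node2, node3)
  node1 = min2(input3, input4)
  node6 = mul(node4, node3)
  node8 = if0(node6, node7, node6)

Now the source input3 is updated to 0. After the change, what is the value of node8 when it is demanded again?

First demand of the output computes:
  node2 = mul(4, -7) = -28
  node3 = min2(-6, -28) = -28
  node4 = if0(input3=-7 -> else branch node3) = -28
  node6 = mul(-28, -28) = 784
  node8 = if0(node6=784 -> else branch node6) = 784

After the edit, cleaning proceeds:
  node1: had never run; runs now, result -6.
  node2: a read changed (input3 -7->0) — executes, giving 0.
  node3: a read changed (node2 -28->0) — executes, giving -6.
  node4: a read changed (input3 -7->0; node3 -28->-6) — executes, giving 0.
  node5: had never run; runs now, result -6.
  node6: a read changed (node4 -28->0; node3 -28->-6) — executes, giving 0.
  node7: had never run; runs now, result -6.
  node8: a read changed (node6 784->0; node6 784->0) — executes, giving -6.

Note the branch switch — node1, node5, node7 had no cache and run now for the first time.

Demanding node8 again yields -6.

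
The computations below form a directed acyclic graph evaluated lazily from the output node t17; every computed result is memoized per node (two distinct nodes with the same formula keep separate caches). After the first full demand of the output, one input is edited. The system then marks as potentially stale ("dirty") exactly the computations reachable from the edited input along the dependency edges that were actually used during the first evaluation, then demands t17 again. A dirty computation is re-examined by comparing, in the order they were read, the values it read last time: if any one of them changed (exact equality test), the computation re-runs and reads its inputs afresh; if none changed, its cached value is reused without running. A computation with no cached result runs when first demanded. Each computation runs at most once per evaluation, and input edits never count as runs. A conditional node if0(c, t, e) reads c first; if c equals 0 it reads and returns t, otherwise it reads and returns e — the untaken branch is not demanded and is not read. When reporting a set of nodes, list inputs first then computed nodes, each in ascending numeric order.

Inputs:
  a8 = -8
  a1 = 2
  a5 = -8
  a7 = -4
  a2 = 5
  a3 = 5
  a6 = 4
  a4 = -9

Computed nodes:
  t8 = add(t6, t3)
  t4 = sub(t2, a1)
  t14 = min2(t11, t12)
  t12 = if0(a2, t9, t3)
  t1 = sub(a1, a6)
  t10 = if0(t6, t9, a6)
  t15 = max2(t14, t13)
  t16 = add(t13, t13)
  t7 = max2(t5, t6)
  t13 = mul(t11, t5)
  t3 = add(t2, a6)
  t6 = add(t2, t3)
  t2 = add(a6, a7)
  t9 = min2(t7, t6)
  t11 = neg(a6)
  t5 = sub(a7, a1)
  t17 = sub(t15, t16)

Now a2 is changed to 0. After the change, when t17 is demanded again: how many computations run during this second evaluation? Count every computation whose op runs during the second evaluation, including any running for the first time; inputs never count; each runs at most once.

First demand of the output computes:
  t2 = add(4, -4) = 0
  t3 = add(0, 4) = 4
  t5 = sub(-4, 2) = -6
  t11 = neg(4) = -4
  t12 = if0(a2=5 -> else branch t3) = 4
  t13 = mul(-4, -6) = 24
  t14 = min2(-4, 4) = -4
  t15 = max2(-4, 24) = 24
  t16 = add(24, 24) = 48
  t17 = sub(24, 48) = -24

After the edit, cleaning proceeds:
  t6: had never run; runs now, result 4.
  t7: had never run; runs now, result 4.
  t9: had never run; runs now, result 4.
  t12: a read changed (a2 5->0) — executes, giving 4 — identical to its old value.
  t14: dirty, but its reads are unchanged (t11 unchanged, t12 unchanged); cached -4 stands.
  t15: dirty, but its reads are unchanged (t14 unchanged, t13 unchanged); cached 24 stands.
  t17: dirty, but its reads are unchanged (t15 unchanged, t16 unchanged); cached -24 stands.

Note the branch switch — t6, t7, t9 had no cache and run now for the first time.

4 computations run: t6, t7, t9, t12.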